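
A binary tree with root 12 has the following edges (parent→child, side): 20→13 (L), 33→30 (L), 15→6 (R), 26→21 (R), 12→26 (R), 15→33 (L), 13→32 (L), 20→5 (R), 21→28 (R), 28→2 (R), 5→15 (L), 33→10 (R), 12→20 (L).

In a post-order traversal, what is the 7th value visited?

Post-order visits the left subtree, then the right subtree, then the node.
At 12: go left to 20.
  At 20: go left to 13.
    At 13: go left to 32.
      32 is a leaf — visit 32.
    At 13: no right child.
    Visit 13.
  At 20: go right to 5.
    At 5: go left to 15.
      At 15: go left to 33.
        At 33: go left to 30.
          30 is a leaf — visit 30.
        At 33: go right to 10.
          10 is a leaf — visit 10.
        Visit 33.
      At 15: go right to 6.
        6 is a leaf — visit 6.
      Visit 15.
    At 5: no right child.
    Visit 5.
  Visit 20.
At 12: go right to 26.
  At 26: no left child.
  At 26: go right to 21.
    At 21: no left child.
    At 21: go right to 28.
      At 28: no left child.
      At 28: go right to 2.
        2 is a leaf — visit 2.
      Visit 28.
    Visit 21.
  Visit 26.
Visit 12.
Full post-order sequence: 32, 13, 30, 10, 33, 6, 15, 5, 20, 2, 28, 21, 26, 12.

15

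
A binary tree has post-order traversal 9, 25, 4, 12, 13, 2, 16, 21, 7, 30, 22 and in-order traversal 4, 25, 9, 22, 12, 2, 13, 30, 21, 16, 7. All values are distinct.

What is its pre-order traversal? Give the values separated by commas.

22, 4, 25, 9, 30, 2, 12, 13, 7, 21, 16

The last element of post-order is the root; it splits in-order into left and right subtrees.
Root 22: left subtree has 3 nodes {4, 25, 9}, right has 7 {12, 2, 13, 30, 21, 16, 7}.
  Root 4: left subtree has 0 nodes { }, right has 2 {25, 9}.
    Root 25: left subtree has 0 nodes { }, right has 1 {9}.
  Root 30: left subtree has 3 nodes {12, 2, 13}, right has 3 {21, 16, 7}.
    Root 2: left subtree has 1 node {12}, right has 1 {13}.
    Root 7: left subtree has 2 nodes {21, 16}, right has 0 { }.
      Root 21: left subtree has 0 nodes { }, right has 1 {16}.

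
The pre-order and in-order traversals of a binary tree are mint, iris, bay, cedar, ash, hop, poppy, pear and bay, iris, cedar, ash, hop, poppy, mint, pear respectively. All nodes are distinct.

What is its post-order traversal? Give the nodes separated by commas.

The first element of pre-order is the root; it splits in-order into left and right subtrees.
Root mint: left subtree has 6 nodes {bay, iris, cedar, ash, hop, poppy}, right has 1 {pear}.
  Root iris: left subtree has 1 node {bay}, right has 4 {cedar, ash, hop, poppy}.
    Root cedar: left subtree has 0 nodes { }, right has 3 {ash, hop, poppy}.
      Root ash: left subtree has 0 nodes { }, right has 2 {hop, poppy}.
        Root hop: left subtree has 0 nodes { }, right has 1 {poppy}.

bay, poppy, hop, ash, cedar, iris, pear, mint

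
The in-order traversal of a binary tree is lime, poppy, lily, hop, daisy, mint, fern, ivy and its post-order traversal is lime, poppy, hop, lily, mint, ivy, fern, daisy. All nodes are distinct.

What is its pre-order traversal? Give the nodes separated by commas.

daisy, lily, poppy, lime, hop, fern, mint, ivy

The last element of post-order is the root; it splits in-order into left and right subtrees.
Root daisy: left subtree has 4 nodes {lime, poppy, lily, hop}, right has 3 {mint, fern, ivy}.
  Root lily: left subtree has 2 nodes {lime, poppy}, right has 1 {hop}.
    Root poppy: left subtree has 1 node {lime}, right has 0 { }.
  Root fern: left subtree has 1 node {mint}, right has 1 {ivy}.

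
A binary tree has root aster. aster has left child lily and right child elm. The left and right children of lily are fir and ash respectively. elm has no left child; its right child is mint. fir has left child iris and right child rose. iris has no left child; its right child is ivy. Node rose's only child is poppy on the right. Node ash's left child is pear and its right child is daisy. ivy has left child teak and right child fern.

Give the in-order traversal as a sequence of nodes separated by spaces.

iris teak ivy fern fir rose poppy lily pear ash daisy aster elm mint

In-order visits the left subtree, then the node, then the right subtree.
At aster: go left to lily.
  At lily: go left to fir.
    At fir: go left to iris.
      At iris: no left child.
      Visit iris.
      At iris: go right to ivy.
        At ivy: go left to teak.
          teak is a leaf — visit teak.
        Visit ivy.
        At ivy: go right to fern.
          fern is a leaf — visit fern.
    Visit fir.
    At fir: go right to rose.
      At rose: no left child.
      Visit rose.
      At rose: go right to poppy.
        poppy is a leaf — visit poppy.
  Visit lily.
  At lily: go right to ash.
    At ash: go left to pear.
      pear is a leaf — visit pear.
    Visit ash.
    At ash: go right to daisy.
      daisy is a leaf — visit daisy.
Visit aster.
At aster: go right to elm.
  At elm: no left child.
  Visit elm.
  At elm: go right to mint.
    mint is a leaf — visit mint.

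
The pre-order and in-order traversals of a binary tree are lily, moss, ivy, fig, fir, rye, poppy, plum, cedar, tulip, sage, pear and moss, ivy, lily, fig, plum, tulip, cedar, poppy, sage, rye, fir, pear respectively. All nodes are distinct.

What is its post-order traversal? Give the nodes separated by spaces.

ivy moss tulip cedar plum sage poppy rye pear fir fig lily

The first element of pre-order is the root; it splits in-order into left and right subtrees.
Root lily: left subtree has 2 nodes {moss, ivy}, right has 9 {fig, plum, tulip, cedar, poppy, sage, rye, fir, pear}.
  Root moss: left subtree has 0 nodes { }, right has 1 {ivy}.
  Root fig: left subtree has 0 nodes { }, right has 8 {plum, tulip, cedar, poppy, sage, rye, fir, pear}.
    Root fir: left subtree has 6 nodes {plum, tulip, cedar, poppy, sage, rye}, right has 1 {pear}.
      Root rye: left subtree has 5 nodes {plum, tulip, cedar, poppy, sage}, right has 0 { }.
        Root poppy: left subtree has 3 nodes {plum, tulip, cedar}, right has 1 {sage}.
          Root plum: left subtree has 0 nodes { }, right has 2 {tulip, cedar}.
            Root cedar: left subtree has 1 node {tulip}, right has 0 { }.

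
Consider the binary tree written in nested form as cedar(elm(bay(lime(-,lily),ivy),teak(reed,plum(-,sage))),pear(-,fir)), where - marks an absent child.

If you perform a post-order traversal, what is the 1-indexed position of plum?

Post-order visits the left subtree, then the right subtree, then the node.
At cedar: go left to elm.
  At elm: go left to bay.
    At bay: go left to lime.
      At lime: no left child.
      At lime: go right to lily.
        lily is a leaf — visit lily.
      Visit lime.
    At bay: go right to ivy.
      ivy is a leaf — visit ivy.
    Visit bay.
  At elm: go right to teak.
    At teak: go left to reed.
      reed is a leaf — visit reed.
    At teak: go right to plum.
      At plum: no left child.
      At plum: go right to sage.
        sage is a leaf — visit sage.
      Visit plum.
    Visit teak.
  Visit elm.
At cedar: go right to pear.
  At pear: no left child.
  At pear: go right to fir.
    fir is a leaf — visit fir.
  Visit pear.
Visit cedar.
Full post-order sequence: lily, lime, ivy, bay, reed, sage, plum, teak, elm, fir, pear, cedar.

7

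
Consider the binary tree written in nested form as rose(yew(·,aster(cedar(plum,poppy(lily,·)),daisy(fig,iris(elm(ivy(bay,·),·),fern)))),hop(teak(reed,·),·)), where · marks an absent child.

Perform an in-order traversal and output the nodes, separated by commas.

yew, plum, cedar, lily, poppy, aster, fig, daisy, bay, ivy, elm, iris, fern, rose, reed, teak, hop

In-order visits the left subtree, then the node, then the right subtree.
At rose: go left to yew.
  At yew: no left child.
  Visit yew.
  At yew: go right to aster.
    At aster: go left to cedar.
      At cedar: go left to plum.
        plum is a leaf — visit plum.
      Visit cedar.
      At cedar: go right to poppy.
        At poppy: go left to lily.
          lily is a leaf — visit lily.
        Visit poppy.
        At poppy: no right child.
    Visit aster.
    At aster: go right to daisy.
      At daisy: go left to fig.
        fig is a leaf — visit fig.
      Visit daisy.
      At daisy: go right to iris.
        At iris: go left to elm.
          At elm: go left to ivy.
            At ivy: go left to bay.
              bay is a leaf — visit bay.
            Visit ivy.
            At ivy: no right child.
          Visit elm.
          At elm: no right child.
        Visit iris.
        At iris: go right to fern.
          fern is a leaf — visit fern.
Visit rose.
At rose: go right to hop.
  At hop: go left to teak.
    At teak: go left to reed.
      reed is a leaf — visit reed.
    Visit teak.
    At teak: no right child.
  Visit hop.
  At hop: no right child.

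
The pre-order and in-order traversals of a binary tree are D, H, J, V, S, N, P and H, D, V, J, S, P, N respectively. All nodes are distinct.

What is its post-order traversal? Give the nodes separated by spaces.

The first element of pre-order is the root; it splits in-order into left and right subtrees.
Root D: left subtree has 1 node {H}, right has 5 {V, J, S, P, N}.
  Root J: left subtree has 1 node {V}, right has 3 {S, P, N}.
    Root S: left subtree has 0 nodes { }, right has 2 {P, N}.
      Root N: left subtree has 1 node {P}, right has 0 { }.

H V P N S J D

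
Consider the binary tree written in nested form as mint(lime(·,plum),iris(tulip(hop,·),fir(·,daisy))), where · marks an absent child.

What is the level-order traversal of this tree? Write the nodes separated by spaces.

Level-order visits nodes level by level from the root, left to right within each level.
Level 0: mint
Level 1: lime, iris
Level 2: plum, tulip, fir
Level 3: hop, daisy

mint lime iris plum tulip fir hop daisy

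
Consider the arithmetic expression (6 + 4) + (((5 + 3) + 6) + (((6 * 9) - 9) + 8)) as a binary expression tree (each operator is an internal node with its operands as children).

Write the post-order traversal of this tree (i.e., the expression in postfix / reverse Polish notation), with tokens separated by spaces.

Post-order on an expression tree gives postfix notation: for each operator, emit left operand, right operand, then the operator.

6 4 + 5 3 + 6 + 6 9 * 9 - 8 + + +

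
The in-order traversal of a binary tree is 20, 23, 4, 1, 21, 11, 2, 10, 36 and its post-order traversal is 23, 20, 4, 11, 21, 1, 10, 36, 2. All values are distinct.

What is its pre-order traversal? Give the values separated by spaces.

The last element of post-order is the root; it splits in-order into left and right subtrees.
Root 2: left subtree has 6 nodes {20, 23, 4, 1, 21, 11}, right has 2 {10, 36}.
  Root 1: left subtree has 3 nodes {20, 23, 4}, right has 2 {21, 11}.
    Root 4: left subtree has 2 nodes {20, 23}, right has 0 { }.
      Root 20: left subtree has 0 nodes { }, right has 1 {23}.
    Root 21: left subtree has 0 nodes { }, right has 1 {11}.
  Root 36: left subtree has 1 node {10}, right has 0 { }.

2 1 4 20 23 21 11 36 10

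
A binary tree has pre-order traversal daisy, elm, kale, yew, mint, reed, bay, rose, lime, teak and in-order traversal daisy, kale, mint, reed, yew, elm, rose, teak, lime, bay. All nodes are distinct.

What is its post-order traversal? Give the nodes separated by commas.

The first element of pre-order is the root; it splits in-order into left and right subtrees.
Root daisy: left subtree has 0 nodes { }, right has 9 {kale, mint, reed, yew, elm, rose, teak, lime, bay}.
  Root elm: left subtree has 4 nodes {kale, mint, reed, yew}, right has 4 {rose, teak, lime, bay}.
    Root kale: left subtree has 0 nodes { }, right has 3 {mint, reed, yew}.
      Root yew: left subtree has 2 nodes {mint, reed}, right has 0 { }.
        Root mint: left subtree has 0 nodes { }, right has 1 {reed}.
    Root bay: left subtree has 3 nodes {rose, teak, lime}, right has 0 { }.
      Root rose: left subtree has 0 nodes { }, right has 2 {teak, lime}.
        Root lime: left subtree has 1 node {teak}, right has 0 { }.

reed, mint, yew, kale, teak, lime, rose, bay, elm, daisy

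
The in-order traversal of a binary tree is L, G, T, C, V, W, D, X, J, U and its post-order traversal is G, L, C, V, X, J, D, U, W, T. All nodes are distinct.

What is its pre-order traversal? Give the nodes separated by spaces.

T L G W V C U D J X

The last element of post-order is the root; it splits in-order into left and right subtrees.
Root T: left subtree has 2 nodes {L, G}, right has 7 {C, V, W, D, X, J, U}.
  Root L: left subtree has 0 nodes { }, right has 1 {G}.
  Root W: left subtree has 2 nodes {C, V}, right has 4 {D, X, J, U}.
    Root V: left subtree has 1 node {C}, right has 0 { }.
    Root U: left subtree has 3 nodes {D, X, J}, right has 0 { }.
      Root D: left subtree has 0 nodes { }, right has 2 {X, J}.
        Root J: left subtree has 1 node {X}, right has 0 { }.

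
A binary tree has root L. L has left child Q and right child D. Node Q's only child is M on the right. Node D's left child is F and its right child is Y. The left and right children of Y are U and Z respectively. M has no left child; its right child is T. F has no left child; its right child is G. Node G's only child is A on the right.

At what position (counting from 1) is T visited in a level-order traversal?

7

Level-order visits nodes level by level from the root, left to right within each level.
Level 0: L
Level 1: Q, D
Level 2: M, F, Y
Level 3: T, G, U, Z
Level 4: A
Full level-order sequence: L, Q, D, M, F, Y, T, G, U, Z, A.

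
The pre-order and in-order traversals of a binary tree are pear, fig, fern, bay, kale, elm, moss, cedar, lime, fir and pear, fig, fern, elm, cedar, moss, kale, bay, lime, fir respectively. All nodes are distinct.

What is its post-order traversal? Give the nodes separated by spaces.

cedar moss elm kale fir lime bay fern fig pear

The first element of pre-order is the root; it splits in-order into left and right subtrees.
Root pear: left subtree has 0 nodes { }, right has 9 {fig, fern, elm, cedar, moss, kale, bay, lime, fir}.
  Root fig: left subtree has 0 nodes { }, right has 8 {fern, elm, cedar, moss, kale, bay, lime, fir}.
    Root fern: left subtree has 0 nodes { }, right has 7 {elm, cedar, moss, kale, bay, lime, fir}.
      Root bay: left subtree has 4 nodes {elm, cedar, moss, kale}, right has 2 {lime, fir}.
        Root kale: left subtree has 3 nodes {elm, cedar, moss}, right has 0 { }.
          Root elm: left subtree has 0 nodes { }, right has 2 {cedar, moss}.
            Root moss: left subtree has 1 node {cedar}, right has 0 { }.
        Root lime: left subtree has 0 nodes { }, right has 1 {fir}.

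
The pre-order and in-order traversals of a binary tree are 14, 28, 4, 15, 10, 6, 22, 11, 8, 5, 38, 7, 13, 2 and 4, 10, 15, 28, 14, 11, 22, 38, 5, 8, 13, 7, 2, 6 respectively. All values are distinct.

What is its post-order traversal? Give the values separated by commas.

10, 15, 4, 28, 11, 38, 5, 13, 2, 7, 8, 22, 6, 14

The first element of pre-order is the root; it splits in-order into left and right subtrees.
Root 14: left subtree has 4 nodes {4, 10, 15, 28}, right has 9 {11, 22, 38, 5, 8, 13, 7, 2, 6}.
  Root 28: left subtree has 3 nodes {4, 10, 15}, right has 0 { }.
    Root 4: left subtree has 0 nodes { }, right has 2 {10, 15}.
      Root 15: left subtree has 1 node {10}, right has 0 { }.
  Root 6: left subtree has 8 nodes {11, 22, 38, 5, 8, 13, 7, 2}, right has 0 { }.
    Root 22: left subtree has 1 node {11}, right has 6 {38, 5, 8, 13, 7, 2}.
      Root 8: left subtree has 2 nodes {38, 5}, right has 3 {13, 7, 2}.
        Root 5: left subtree has 1 node {38}, right has 0 { }.
        Root 7: left subtree has 1 node {13}, right has 1 {2}.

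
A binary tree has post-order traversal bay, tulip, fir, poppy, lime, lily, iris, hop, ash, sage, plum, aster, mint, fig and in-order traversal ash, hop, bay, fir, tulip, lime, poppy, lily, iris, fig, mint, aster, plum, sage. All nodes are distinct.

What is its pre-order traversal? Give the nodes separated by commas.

The last element of post-order is the root; it splits in-order into left and right subtrees.
Root fig: left subtree has 9 nodes {ash, hop, bay, fir, tulip, lime, poppy, lily, iris}, right has 4 {mint, aster, plum, sage}.
  Root ash: left subtree has 0 nodes { }, right has 8 {hop, bay, fir, tulip, lime, poppy, lily, iris}.
    Root hop: left subtree has 0 nodes { }, right has 7 {bay, fir, tulip, lime, poppy, lily, iris}.
      Root iris: left subtree has 6 nodes {bay, fir, tulip, lime, poppy, lily}, right has 0 { }.
        Root lily: left subtree has 5 nodes {bay, fir, tulip, lime, poppy}, right has 0 { }.
          Root lime: left subtree has 3 nodes {bay, fir, tulip}, right has 1 {poppy}.
            Root fir: left subtree has 1 node {bay}, right has 1 {tulip}.
  Root mint: left subtree has 0 nodes { }, right has 3 {aster, plum, sage}.
    Root aster: left subtree has 0 nodes { }, right has 2 {plum, sage}.
      Root plum: left subtree has 0 nodes { }, right has 1 {sage}.

fig, ash, hop, iris, lily, lime, fir, bay, tulip, poppy, mint, aster, plum, sage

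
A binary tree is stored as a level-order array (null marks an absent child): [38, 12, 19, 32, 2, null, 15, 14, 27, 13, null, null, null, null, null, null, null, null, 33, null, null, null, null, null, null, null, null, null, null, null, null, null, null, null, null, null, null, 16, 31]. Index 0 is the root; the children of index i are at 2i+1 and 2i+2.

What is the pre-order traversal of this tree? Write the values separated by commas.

Pre-order visits the node, then its left subtree, then its right subtree.
Visit 38.
At 38: go left to 12.
  Visit 12.
  At 12: go left to 32.
    Visit 32.
    At 32: go left to 14.
      14 is a leaf — visit 14.
    At 32: go right to 27.
      Visit 27.
      At 27: no left child.
      At 27: go right to 33.
        Visit 33.
        At 33: go left to 16.
          16 is a leaf — visit 16.
        At 33: go right to 31.
          31 is a leaf — visit 31.
  At 12: go right to 2.
    Visit 2.
    At 2: go left to 13.
      13 is a leaf — visit 13.
    At 2: no right child.
At 38: go right to 19.
  Visit 19.
  At 19: no left child.
  At 19: go right to 15.
    15 is a leaf — visit 15.

38, 12, 32, 14, 27, 33, 16, 31, 2, 13, 19, 15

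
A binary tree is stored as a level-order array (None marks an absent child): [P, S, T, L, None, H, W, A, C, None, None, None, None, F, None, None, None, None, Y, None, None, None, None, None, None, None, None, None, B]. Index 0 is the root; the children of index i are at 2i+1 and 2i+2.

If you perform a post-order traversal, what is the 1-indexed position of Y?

Post-order visits the left subtree, then the right subtree, then the node.
At P: go left to S.
  At S: go left to L.
    At L: go left to A.
      A is a leaf — visit A.
    At L: go right to C.
      At C: no left child.
      At C: go right to Y.
        Y is a leaf — visit Y.
      Visit C.
    Visit L.
  At S: no right child.
  Visit S.
At P: go right to T.
  At T: go left to H.
    H is a leaf — visit H.
  At T: go right to W.
    At W: go left to F.
      At F: no left child.
      At F: go right to B.
        B is a leaf — visit B.
      Visit F.
    At W: no right child.
    Visit W.
  Visit T.
Visit P.
Full post-order sequence: A, Y, C, L, S, H, B, F, W, T, P.

2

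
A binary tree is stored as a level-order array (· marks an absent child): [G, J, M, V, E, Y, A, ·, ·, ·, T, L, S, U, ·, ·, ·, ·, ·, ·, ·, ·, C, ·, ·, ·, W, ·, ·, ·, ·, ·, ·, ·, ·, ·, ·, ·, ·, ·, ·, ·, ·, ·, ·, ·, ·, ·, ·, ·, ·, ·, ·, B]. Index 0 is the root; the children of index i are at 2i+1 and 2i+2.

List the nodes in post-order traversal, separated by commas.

V, C, T, E, J, L, B, W, S, Y, U, A, M, G

Post-order visits the left subtree, then the right subtree, then the node.
At G: go left to J.
  At J: go left to V.
    V is a leaf — visit V.
  At J: go right to E.
    At E: no left child.
    At E: go right to T.
      At T: no left child.
      At T: go right to C.
        C is a leaf — visit C.
      Visit T.
    Visit E.
  Visit J.
At G: go right to M.
  At M: go left to Y.
    At Y: go left to L.
      L is a leaf — visit L.
    At Y: go right to S.
      At S: no left child.
      At S: go right to W.
        At W: go left to B.
          B is a leaf — visit B.
        At W: no right child.
        Visit W.
      Visit S.
    Visit Y.
  At M: go right to A.
    At A: go left to U.
      U is a leaf — visit U.
    At A: no right child.
    Visit A.
  Visit M.
Visit G.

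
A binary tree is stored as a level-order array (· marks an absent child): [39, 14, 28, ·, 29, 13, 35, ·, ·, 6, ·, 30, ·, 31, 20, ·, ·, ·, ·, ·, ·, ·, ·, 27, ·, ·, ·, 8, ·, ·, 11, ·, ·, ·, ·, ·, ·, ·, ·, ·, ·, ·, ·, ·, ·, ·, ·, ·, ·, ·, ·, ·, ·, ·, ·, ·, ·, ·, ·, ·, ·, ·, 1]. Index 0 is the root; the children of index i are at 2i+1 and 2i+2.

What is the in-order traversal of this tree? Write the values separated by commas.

14, 6, 29, 39, 27, 30, 13, 28, 8, 31, 35, 20, 11, 1

In-order visits the left subtree, then the node, then the right subtree.
At 39: go left to 14.
  At 14: no left child.
  Visit 14.
  At 14: go right to 29.
    At 29: go left to 6.
      6 is a leaf — visit 6.
    Visit 29.
    At 29: no right child.
Visit 39.
At 39: go right to 28.
  At 28: go left to 13.
    At 13: go left to 30.
      At 30: go left to 27.
        27 is a leaf — visit 27.
      Visit 30.
      At 30: no right child.
    Visit 13.
    At 13: no right child.
  Visit 28.
  At 28: go right to 35.
    At 35: go left to 31.
      At 31: go left to 8.
        8 is a leaf — visit 8.
      Visit 31.
      At 31: no right child.
    Visit 35.
    At 35: go right to 20.
      At 20: no left child.
      Visit 20.
      At 20: go right to 11.
        At 11: no left child.
        Visit 11.
        At 11: go right to 1.
          1 is a leaf — visit 1.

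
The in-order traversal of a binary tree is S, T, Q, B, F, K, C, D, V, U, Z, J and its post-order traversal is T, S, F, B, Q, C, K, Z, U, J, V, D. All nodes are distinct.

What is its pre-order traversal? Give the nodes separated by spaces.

The last element of post-order is the root; it splits in-order into left and right subtrees.
Root D: left subtree has 7 nodes {S, T, Q, B, F, K, C}, right has 4 {V, U, Z, J}.
  Root K: left subtree has 5 nodes {S, T, Q, B, F}, right has 1 {C}.
    Root Q: left subtree has 2 nodes {S, T}, right has 2 {B, F}.
      Root S: left subtree has 0 nodes { }, right has 1 {T}.
      Root B: left subtree has 0 nodes { }, right has 1 {F}.
  Root V: left subtree has 0 nodes { }, right has 3 {U, Z, J}.
    Root J: left subtree has 2 nodes {U, Z}, right has 0 { }.
      Root U: left subtree has 0 nodes { }, right has 1 {Z}.

D K Q S T B F C V J U Z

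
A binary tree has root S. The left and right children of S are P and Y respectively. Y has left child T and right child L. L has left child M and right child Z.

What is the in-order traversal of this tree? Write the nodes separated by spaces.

In-order visits the left subtree, then the node, then the right subtree.
At S: go left to P.
  P is a leaf — visit P.
Visit S.
At S: go right to Y.
  At Y: go left to T.
    T is a leaf — visit T.
  Visit Y.
  At Y: go right to L.
    At L: go left to M.
      M is a leaf — visit M.
    Visit L.
    At L: go right to Z.
      Z is a leaf — visit Z.

P S T Y M L Z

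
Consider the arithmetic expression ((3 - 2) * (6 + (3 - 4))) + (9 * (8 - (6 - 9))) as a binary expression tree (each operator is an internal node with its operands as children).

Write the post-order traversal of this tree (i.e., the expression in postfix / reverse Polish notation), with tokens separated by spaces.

Post-order on an expression tree gives postfix notation: for each operator, emit left operand, right operand, then the operator.

3 2 - 6 3 4 - + * 9 8 6 9 - - * +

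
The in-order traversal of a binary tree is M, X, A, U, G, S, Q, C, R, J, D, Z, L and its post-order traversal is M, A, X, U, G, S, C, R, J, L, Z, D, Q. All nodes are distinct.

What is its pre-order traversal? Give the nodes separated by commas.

Q, S, G, U, X, M, A, D, J, R, C, Z, L

The last element of post-order is the root; it splits in-order into left and right subtrees.
Root Q: left subtree has 6 nodes {M, X, A, U, G, S}, right has 6 {C, R, J, D, Z, L}.
  Root S: left subtree has 5 nodes {M, X, A, U, G}, right has 0 { }.
    Root G: left subtree has 4 nodes {M, X, A, U}, right has 0 { }.
      Root U: left subtree has 3 nodes {M, X, A}, right has 0 { }.
        Root X: left subtree has 1 node {M}, right has 1 {A}.
  Root D: left subtree has 3 nodes {C, R, J}, right has 2 {Z, L}.
    Root J: left subtree has 2 nodes {C, R}, right has 0 { }.
      Root R: left subtree has 1 node {C}, right has 0 { }.
    Root Z: left subtree has 0 nodes { }, right has 1 {L}.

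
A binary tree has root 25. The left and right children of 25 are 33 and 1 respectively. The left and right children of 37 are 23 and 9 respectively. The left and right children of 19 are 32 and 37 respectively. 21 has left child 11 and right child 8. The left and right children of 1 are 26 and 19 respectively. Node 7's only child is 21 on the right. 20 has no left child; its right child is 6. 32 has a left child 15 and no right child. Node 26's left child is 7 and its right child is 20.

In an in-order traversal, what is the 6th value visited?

8

In-order visits the left subtree, then the node, then the right subtree.
At 25: go left to 33.
  33 is a leaf — visit 33.
Visit 25.
At 25: go right to 1.
  At 1: go left to 26.
    At 26: go left to 7.
      At 7: no left child.
      Visit 7.
      At 7: go right to 21.
        At 21: go left to 11.
          11 is a leaf — visit 11.
        Visit 21.
        At 21: go right to 8.
          8 is a leaf — visit 8.
    Visit 26.
    At 26: go right to 20.
      At 20: no left child.
      Visit 20.
      At 20: go right to 6.
        6 is a leaf — visit 6.
  Visit 1.
  At 1: go right to 19.
    At 19: go left to 32.
      At 32: go left to 15.
        15 is a leaf — visit 15.
      Visit 32.
      At 32: no right child.
    Visit 19.
    At 19: go right to 37.
      At 37: go left to 23.
        23 is a leaf — visit 23.
      Visit 37.
      At 37: go right to 9.
        9 is a leaf — visit 9.
Full in-order sequence: 33, 25, 7, 11, 21, 8, 26, 20, 6, 1, 15, 32, 19, 23, 37, 9.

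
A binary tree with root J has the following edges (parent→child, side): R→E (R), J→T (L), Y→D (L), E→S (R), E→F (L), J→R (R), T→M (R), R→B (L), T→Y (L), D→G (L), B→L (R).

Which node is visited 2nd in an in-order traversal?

In-order visits the left subtree, then the node, then the right subtree.
At J: go left to T.
  At T: go left to Y.
    At Y: go left to D.
      At D: go left to G.
        G is a leaf — visit G.
      Visit D.
      At D: no right child.
    Visit Y.
    At Y: no right child.
  Visit T.
  At T: go right to M.
    M is a leaf — visit M.
Visit J.
At J: go right to R.
  At R: go left to B.
    At B: no left child.
    Visit B.
    At B: go right to L.
      L is a leaf — visit L.
  Visit R.
  At R: go right to E.
    At E: go left to F.
      F is a leaf — visit F.
    Visit E.
    At E: go right to S.
      S is a leaf — visit S.
Full in-order sequence: G, D, Y, T, M, J, B, L, R, F, E, S.

D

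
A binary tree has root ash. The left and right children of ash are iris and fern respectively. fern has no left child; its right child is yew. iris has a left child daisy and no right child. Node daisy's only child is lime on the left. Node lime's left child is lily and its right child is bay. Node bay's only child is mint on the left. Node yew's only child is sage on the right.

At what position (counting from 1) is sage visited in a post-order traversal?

7

Post-order visits the left subtree, then the right subtree, then the node.
At ash: go left to iris.
  At iris: go left to daisy.
    At daisy: go left to lime.
      At lime: go left to lily.
        lily is a leaf — visit lily.
      At lime: go right to bay.
        At bay: go left to mint.
          mint is a leaf — visit mint.
        At bay: no right child.
        Visit bay.
      Visit lime.
    At daisy: no right child.
    Visit daisy.
  At iris: no right child.
  Visit iris.
At ash: go right to fern.
  At fern: no left child.
  At fern: go right to yew.
    At yew: no left child.
    At yew: go right to sage.
      sage is a leaf — visit sage.
    Visit yew.
  Visit fern.
Visit ash.
Full post-order sequence: lily, mint, bay, lime, daisy, iris, sage, yew, fern, ash.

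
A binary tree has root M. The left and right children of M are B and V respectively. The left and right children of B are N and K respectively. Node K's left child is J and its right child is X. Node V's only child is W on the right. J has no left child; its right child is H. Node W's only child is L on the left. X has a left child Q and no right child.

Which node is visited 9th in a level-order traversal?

L

Level-order visits nodes level by level from the root, left to right within each level.
Level 0: M
Level 1: B, V
Level 2: N, K, W
Level 3: J, X, L
Level 4: H, Q
Full level-order sequence: M, B, V, N, K, W, J, X, L, H, Q.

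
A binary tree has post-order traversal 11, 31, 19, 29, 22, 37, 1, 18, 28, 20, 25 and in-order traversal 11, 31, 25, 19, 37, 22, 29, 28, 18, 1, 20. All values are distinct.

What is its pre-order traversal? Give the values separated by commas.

25, 31, 11, 20, 28, 37, 19, 22, 29, 18, 1

The last element of post-order is the root; it splits in-order into left and right subtrees.
Root 25: left subtree has 2 nodes {11, 31}, right has 8 {19, 37, 22, 29, 28, 18, 1, 20}.
  Root 31: left subtree has 1 node {11}, right has 0 { }.
  Root 20: left subtree has 7 nodes {19, 37, 22, 29, 28, 18, 1}, right has 0 { }.
    Root 28: left subtree has 4 nodes {19, 37, 22, 29}, right has 2 {18, 1}.
      Root 37: left subtree has 1 node {19}, right has 2 {22, 29}.
        Root 22: left subtree has 0 nodes { }, right has 1 {29}.
      Root 18: left subtree has 0 nodes { }, right has 1 {1}.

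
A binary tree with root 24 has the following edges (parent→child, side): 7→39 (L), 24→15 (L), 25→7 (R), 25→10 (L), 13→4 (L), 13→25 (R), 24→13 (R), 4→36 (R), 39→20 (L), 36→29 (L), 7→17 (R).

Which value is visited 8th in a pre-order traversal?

10

Pre-order visits the node, then its left subtree, then its right subtree.
Visit 24.
At 24: go left to 15.
  15 is a leaf — visit 15.
At 24: go right to 13.
  Visit 13.
  At 13: go left to 4.
    Visit 4.
    At 4: no left child.
    At 4: go right to 36.
      Visit 36.
      At 36: go left to 29.
        29 is a leaf — visit 29.
      At 36: no right child.
  At 13: go right to 25.
    Visit 25.
    At 25: go left to 10.
      10 is a leaf — visit 10.
    At 25: go right to 7.
      Visit 7.
      At 7: go left to 39.
        Visit 39.
        At 39: go left to 20.
          20 is a leaf — visit 20.
        At 39: no right child.
      At 7: go right to 17.
        17 is a leaf — visit 17.
Full pre-order sequence: 24, 15, 13, 4, 36, 29, 25, 10, 7, 39, 20, 17.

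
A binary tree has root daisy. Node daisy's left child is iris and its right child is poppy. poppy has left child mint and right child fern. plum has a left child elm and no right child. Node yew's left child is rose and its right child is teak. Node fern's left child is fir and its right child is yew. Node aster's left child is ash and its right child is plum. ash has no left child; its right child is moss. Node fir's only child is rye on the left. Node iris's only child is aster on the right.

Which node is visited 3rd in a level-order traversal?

poppy

Level-order visits nodes level by level from the root, left to right within each level.
Level 0: daisy
Level 1: iris, poppy
Level 2: aster, mint, fern
Level 3: ash, plum, fir, yew
Level 4: moss, elm, rye, rose, teak
Full level-order sequence: daisy, iris, poppy, aster, mint, fern, ash, plum, fir, yew, moss, elm, rye, rose, teak.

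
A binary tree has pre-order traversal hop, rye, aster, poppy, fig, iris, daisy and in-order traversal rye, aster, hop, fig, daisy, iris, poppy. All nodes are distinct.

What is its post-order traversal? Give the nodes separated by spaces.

The first element of pre-order is the root; it splits in-order into left and right subtrees.
Root hop: left subtree has 2 nodes {rye, aster}, right has 4 {fig, daisy, iris, poppy}.
  Root rye: left subtree has 0 nodes { }, right has 1 {aster}.
  Root poppy: left subtree has 3 nodes {fig, daisy, iris}, right has 0 { }.
    Root fig: left subtree has 0 nodes { }, right has 2 {daisy, iris}.
      Root iris: left subtree has 1 node {daisy}, right has 0 { }.

aster rye daisy iris fig poppy hop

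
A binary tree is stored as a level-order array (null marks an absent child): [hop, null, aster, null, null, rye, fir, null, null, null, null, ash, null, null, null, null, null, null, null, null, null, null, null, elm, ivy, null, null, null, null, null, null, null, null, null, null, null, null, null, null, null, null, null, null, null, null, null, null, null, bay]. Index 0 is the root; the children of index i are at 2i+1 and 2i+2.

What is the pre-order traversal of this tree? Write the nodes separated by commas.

hop, aster, rye, ash, elm, bay, ivy, fir

Pre-order visits the node, then its left subtree, then its right subtree.
Visit hop.
At hop: no left child.
At hop: go right to aster.
  Visit aster.
  At aster: go left to rye.
    Visit rye.
    At rye: go left to ash.
      Visit ash.
      At ash: go left to elm.
        Visit elm.
        At elm: no left child.
        At elm: go right to bay.
          bay is a leaf — visit bay.
      At ash: go right to ivy.
        ivy is a leaf — visit ivy.
    At rye: no right child.
  At aster: go right to fir.
    fir is a leaf — visit fir.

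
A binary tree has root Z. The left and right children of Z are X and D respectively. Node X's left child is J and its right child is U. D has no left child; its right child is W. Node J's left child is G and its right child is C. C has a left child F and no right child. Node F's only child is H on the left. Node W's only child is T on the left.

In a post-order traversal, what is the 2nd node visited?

H

Post-order visits the left subtree, then the right subtree, then the node.
At Z: go left to X.
  At X: go left to J.
    At J: go left to G.
      G is a leaf — visit G.
    At J: go right to C.
      At C: go left to F.
        At F: go left to H.
          H is a leaf — visit H.
        At F: no right child.
        Visit F.
      At C: no right child.
      Visit C.
    Visit J.
  At X: go right to U.
    U is a leaf — visit U.
  Visit X.
At Z: go right to D.
  At D: no left child.
  At D: go right to W.
    At W: go left to T.
      T is a leaf — visit T.
    At W: no right child.
    Visit W.
  Visit D.
Visit Z.
Full post-order sequence: G, H, F, C, J, U, X, T, W, D, Z.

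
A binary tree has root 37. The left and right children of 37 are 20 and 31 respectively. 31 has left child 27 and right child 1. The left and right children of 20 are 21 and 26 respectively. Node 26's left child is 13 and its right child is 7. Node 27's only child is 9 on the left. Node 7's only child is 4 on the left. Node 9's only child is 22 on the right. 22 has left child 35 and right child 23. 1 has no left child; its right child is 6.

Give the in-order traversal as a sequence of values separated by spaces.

In-order visits the left subtree, then the node, then the right subtree.
At 37: go left to 20.
  At 20: go left to 21.
    21 is a leaf — visit 21.
  Visit 20.
  At 20: go right to 26.
    At 26: go left to 13.
      13 is a leaf — visit 13.
    Visit 26.
    At 26: go right to 7.
      At 7: go left to 4.
        4 is a leaf — visit 4.
      Visit 7.
      At 7: no right child.
Visit 37.
At 37: go right to 31.
  At 31: go left to 27.
    At 27: go left to 9.
      At 9: no left child.
      Visit 9.
      At 9: go right to 22.
        At 22: go left to 35.
          35 is a leaf — visit 35.
        Visit 22.
        At 22: go right to 23.
          23 is a leaf — visit 23.
    Visit 27.
    At 27: no right child.
  Visit 31.
  At 31: go right to 1.
    At 1: no left child.
    Visit 1.
    At 1: go right to 6.
      6 is a leaf — visit 6.

21 20 13 26 4 7 37 9 35 22 23 27 31 1 6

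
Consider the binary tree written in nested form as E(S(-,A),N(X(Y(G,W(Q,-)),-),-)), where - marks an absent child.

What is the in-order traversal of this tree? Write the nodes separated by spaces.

In-order visits the left subtree, then the node, then the right subtree.
At E: go left to S.
  At S: no left child.
  Visit S.
  At S: go right to A.
    A is a leaf — visit A.
Visit E.
At E: go right to N.
  At N: go left to X.
    At X: go left to Y.
      At Y: go left to G.
        G is a leaf — visit G.
      Visit Y.
      At Y: go right to W.
        At W: go left to Q.
          Q is a leaf — visit Q.
        Visit W.
        At W: no right child.
    Visit X.
    At X: no right child.
  Visit N.
  At N: no right child.

S A E G Y Q W X N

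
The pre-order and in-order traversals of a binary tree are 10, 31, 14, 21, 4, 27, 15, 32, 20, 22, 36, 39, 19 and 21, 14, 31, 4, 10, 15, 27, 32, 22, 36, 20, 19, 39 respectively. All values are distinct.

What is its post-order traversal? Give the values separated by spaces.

21 14 4 31 15 36 22 19 39 20 32 27 10

The first element of pre-order is the root; it splits in-order into left and right subtrees.
Root 10: left subtree has 4 nodes {21, 14, 31, 4}, right has 8 {15, 27, 32, 22, 36, 20, 19, 39}.
  Root 31: left subtree has 2 nodes {21, 14}, right has 1 {4}.
    Root 14: left subtree has 1 node {21}, right has 0 { }.
  Root 27: left subtree has 1 node {15}, right has 6 {32, 22, 36, 20, 19, 39}.
    Root 32: left subtree has 0 nodes { }, right has 5 {22, 36, 20, 19, 39}.
      Root 20: left subtree has 2 nodes {22, 36}, right has 2 {19, 39}.
        Root 22: left subtree has 0 nodes { }, right has 1 {36}.
        Root 39: left subtree has 1 node {19}, right has 0 { }.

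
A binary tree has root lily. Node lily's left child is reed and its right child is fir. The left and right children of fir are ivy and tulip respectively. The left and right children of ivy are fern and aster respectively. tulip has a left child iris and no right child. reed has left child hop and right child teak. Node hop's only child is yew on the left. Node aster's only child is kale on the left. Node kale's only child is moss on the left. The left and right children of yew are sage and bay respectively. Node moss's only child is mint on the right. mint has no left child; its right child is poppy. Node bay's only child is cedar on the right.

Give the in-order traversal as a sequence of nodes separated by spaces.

sage yew bay cedar hop reed teak lily fern ivy moss mint poppy kale aster fir iris tulip

In-order visits the left subtree, then the node, then the right subtree.
At lily: go left to reed.
  At reed: go left to hop.
    At hop: go left to yew.
      At yew: go left to sage.
        sage is a leaf — visit sage.
      Visit yew.
      At yew: go right to bay.
        At bay: no left child.
        Visit bay.
        At bay: go right to cedar.
          cedar is a leaf — visit cedar.
    Visit hop.
    At hop: no right child.
  Visit reed.
  At reed: go right to teak.
    teak is a leaf — visit teak.
Visit lily.
At lily: go right to fir.
  At fir: go left to ivy.
    At ivy: go left to fern.
      fern is a leaf — visit fern.
    Visit ivy.
    At ivy: go right to aster.
      At aster: go left to kale.
        At kale: go left to moss.
          At moss: no left child.
          Visit moss.
          At moss: go right to mint.
            At mint: no left child.
            Visit mint.
            At mint: go right to poppy.
              poppy is a leaf — visit poppy.
        Visit kale.
        At kale: no right child.
      Visit aster.
      At aster: no right child.
  Visit fir.
  At fir: go right to tulip.
    At tulip: go left to iris.
      iris is a leaf — visit iris.
    Visit tulip.
    At tulip: no right child.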